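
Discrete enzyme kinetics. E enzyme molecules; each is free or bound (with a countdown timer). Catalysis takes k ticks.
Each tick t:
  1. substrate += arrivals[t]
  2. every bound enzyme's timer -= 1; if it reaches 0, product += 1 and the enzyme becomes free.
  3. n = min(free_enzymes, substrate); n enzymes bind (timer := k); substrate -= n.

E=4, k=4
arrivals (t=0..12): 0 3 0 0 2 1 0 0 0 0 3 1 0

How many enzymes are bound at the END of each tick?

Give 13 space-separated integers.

t=0: arr=0 -> substrate=0 bound=0 product=0
t=1: arr=3 -> substrate=0 bound=3 product=0
t=2: arr=0 -> substrate=0 bound=3 product=0
t=3: arr=0 -> substrate=0 bound=3 product=0
t=4: arr=2 -> substrate=1 bound=4 product=0
t=5: arr=1 -> substrate=0 bound=3 product=3
t=6: arr=0 -> substrate=0 bound=3 product=3
t=7: arr=0 -> substrate=0 bound=3 product=3
t=8: arr=0 -> substrate=0 bound=2 product=4
t=9: arr=0 -> substrate=0 bound=0 product=6
t=10: arr=3 -> substrate=0 bound=3 product=6
t=11: arr=1 -> substrate=0 bound=4 product=6
t=12: arr=0 -> substrate=0 bound=4 product=6

Answer: 0 3 3 3 4 3 3 3 2 0 3 4 4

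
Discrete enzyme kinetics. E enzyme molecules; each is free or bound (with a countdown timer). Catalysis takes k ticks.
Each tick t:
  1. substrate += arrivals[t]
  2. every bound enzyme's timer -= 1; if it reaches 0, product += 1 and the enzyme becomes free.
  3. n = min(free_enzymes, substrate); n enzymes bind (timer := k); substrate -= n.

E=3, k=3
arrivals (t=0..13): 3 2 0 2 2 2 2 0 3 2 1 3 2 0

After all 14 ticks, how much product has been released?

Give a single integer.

Answer: 12

Derivation:
t=0: arr=3 -> substrate=0 bound=3 product=0
t=1: arr=2 -> substrate=2 bound=3 product=0
t=2: arr=0 -> substrate=2 bound=3 product=0
t=3: arr=2 -> substrate=1 bound=3 product=3
t=4: arr=2 -> substrate=3 bound=3 product=3
t=5: arr=2 -> substrate=5 bound=3 product=3
t=6: arr=2 -> substrate=4 bound=3 product=6
t=7: arr=0 -> substrate=4 bound=3 product=6
t=8: arr=3 -> substrate=7 bound=3 product=6
t=9: arr=2 -> substrate=6 bound=3 product=9
t=10: arr=1 -> substrate=7 bound=3 product=9
t=11: arr=3 -> substrate=10 bound=3 product=9
t=12: arr=2 -> substrate=9 bound=3 product=12
t=13: arr=0 -> substrate=9 bound=3 product=12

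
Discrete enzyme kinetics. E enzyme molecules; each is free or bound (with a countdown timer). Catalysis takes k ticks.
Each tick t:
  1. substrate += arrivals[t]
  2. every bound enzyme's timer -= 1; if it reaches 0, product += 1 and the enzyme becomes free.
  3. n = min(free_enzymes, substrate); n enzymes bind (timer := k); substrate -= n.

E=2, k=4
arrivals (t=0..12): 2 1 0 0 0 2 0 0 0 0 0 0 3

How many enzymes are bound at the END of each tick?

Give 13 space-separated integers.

Answer: 2 2 2 2 1 2 2 2 2 1 1 1 2

Derivation:
t=0: arr=2 -> substrate=0 bound=2 product=0
t=1: arr=1 -> substrate=1 bound=2 product=0
t=2: arr=0 -> substrate=1 bound=2 product=0
t=3: arr=0 -> substrate=1 bound=2 product=0
t=4: arr=0 -> substrate=0 bound=1 product=2
t=5: arr=2 -> substrate=1 bound=2 product=2
t=6: arr=0 -> substrate=1 bound=2 product=2
t=7: arr=0 -> substrate=1 bound=2 product=2
t=8: arr=0 -> substrate=0 bound=2 product=3
t=9: arr=0 -> substrate=0 bound=1 product=4
t=10: arr=0 -> substrate=0 bound=1 product=4
t=11: arr=0 -> substrate=0 bound=1 product=4
t=12: arr=3 -> substrate=1 bound=2 product=5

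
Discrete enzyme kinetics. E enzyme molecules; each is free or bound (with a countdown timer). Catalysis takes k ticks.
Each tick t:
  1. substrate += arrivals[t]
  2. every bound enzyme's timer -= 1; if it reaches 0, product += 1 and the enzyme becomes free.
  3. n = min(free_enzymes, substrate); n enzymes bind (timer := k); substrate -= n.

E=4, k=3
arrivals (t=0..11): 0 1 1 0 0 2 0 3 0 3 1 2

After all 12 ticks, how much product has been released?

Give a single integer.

t=0: arr=0 -> substrate=0 bound=0 product=0
t=1: arr=1 -> substrate=0 bound=1 product=0
t=2: arr=1 -> substrate=0 bound=2 product=0
t=3: arr=0 -> substrate=0 bound=2 product=0
t=4: arr=0 -> substrate=0 bound=1 product=1
t=5: arr=2 -> substrate=0 bound=2 product=2
t=6: arr=0 -> substrate=0 bound=2 product=2
t=7: arr=3 -> substrate=1 bound=4 product=2
t=8: arr=0 -> substrate=0 bound=3 product=4
t=9: arr=3 -> substrate=2 bound=4 product=4
t=10: arr=1 -> substrate=1 bound=4 product=6
t=11: arr=2 -> substrate=2 bound=4 product=7

Answer: 7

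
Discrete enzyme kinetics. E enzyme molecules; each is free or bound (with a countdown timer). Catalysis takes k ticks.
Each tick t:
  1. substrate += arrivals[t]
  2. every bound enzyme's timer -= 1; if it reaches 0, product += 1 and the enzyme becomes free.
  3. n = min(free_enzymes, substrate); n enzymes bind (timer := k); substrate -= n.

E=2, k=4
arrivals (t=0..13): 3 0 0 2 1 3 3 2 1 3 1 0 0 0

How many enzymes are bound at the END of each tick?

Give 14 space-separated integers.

t=0: arr=3 -> substrate=1 bound=2 product=0
t=1: arr=0 -> substrate=1 bound=2 product=0
t=2: arr=0 -> substrate=1 bound=2 product=0
t=3: arr=2 -> substrate=3 bound=2 product=0
t=4: arr=1 -> substrate=2 bound=2 product=2
t=5: arr=3 -> substrate=5 bound=2 product=2
t=6: arr=3 -> substrate=8 bound=2 product=2
t=7: arr=2 -> substrate=10 bound=2 product=2
t=8: arr=1 -> substrate=9 bound=2 product=4
t=9: arr=3 -> substrate=12 bound=2 product=4
t=10: arr=1 -> substrate=13 bound=2 product=4
t=11: arr=0 -> substrate=13 bound=2 product=4
t=12: arr=0 -> substrate=11 bound=2 product=6
t=13: arr=0 -> substrate=11 bound=2 product=6

Answer: 2 2 2 2 2 2 2 2 2 2 2 2 2 2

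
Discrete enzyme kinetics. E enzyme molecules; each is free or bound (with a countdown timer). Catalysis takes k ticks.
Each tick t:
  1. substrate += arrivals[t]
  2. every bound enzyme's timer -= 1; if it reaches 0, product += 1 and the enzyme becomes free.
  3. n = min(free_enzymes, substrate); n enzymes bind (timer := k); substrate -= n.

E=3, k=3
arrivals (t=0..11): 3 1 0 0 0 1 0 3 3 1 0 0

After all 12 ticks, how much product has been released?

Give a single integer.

t=0: arr=3 -> substrate=0 bound=3 product=0
t=1: arr=1 -> substrate=1 bound=3 product=0
t=2: arr=0 -> substrate=1 bound=3 product=0
t=3: arr=0 -> substrate=0 bound=1 product=3
t=4: arr=0 -> substrate=0 bound=1 product=3
t=5: arr=1 -> substrate=0 bound=2 product=3
t=6: arr=0 -> substrate=0 bound=1 product=4
t=7: arr=3 -> substrate=1 bound=3 product=4
t=8: arr=3 -> substrate=3 bound=3 product=5
t=9: arr=1 -> substrate=4 bound=3 product=5
t=10: arr=0 -> substrate=2 bound=3 product=7
t=11: arr=0 -> substrate=1 bound=3 product=8

Answer: 8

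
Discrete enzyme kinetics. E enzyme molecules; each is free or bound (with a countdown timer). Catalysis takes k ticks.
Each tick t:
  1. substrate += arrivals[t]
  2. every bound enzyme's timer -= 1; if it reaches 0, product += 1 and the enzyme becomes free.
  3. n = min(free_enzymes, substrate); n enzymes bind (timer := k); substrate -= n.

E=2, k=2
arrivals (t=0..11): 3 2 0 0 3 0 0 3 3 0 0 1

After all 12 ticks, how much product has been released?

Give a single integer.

Answer: 10

Derivation:
t=0: arr=3 -> substrate=1 bound=2 product=0
t=1: arr=2 -> substrate=3 bound=2 product=0
t=2: arr=0 -> substrate=1 bound=2 product=2
t=3: arr=0 -> substrate=1 bound=2 product=2
t=4: arr=3 -> substrate=2 bound=2 product=4
t=5: arr=0 -> substrate=2 bound=2 product=4
t=6: arr=0 -> substrate=0 bound=2 product=6
t=7: arr=3 -> substrate=3 bound=2 product=6
t=8: arr=3 -> substrate=4 bound=2 product=8
t=9: arr=0 -> substrate=4 bound=2 product=8
t=10: arr=0 -> substrate=2 bound=2 product=10
t=11: arr=1 -> substrate=3 bound=2 product=10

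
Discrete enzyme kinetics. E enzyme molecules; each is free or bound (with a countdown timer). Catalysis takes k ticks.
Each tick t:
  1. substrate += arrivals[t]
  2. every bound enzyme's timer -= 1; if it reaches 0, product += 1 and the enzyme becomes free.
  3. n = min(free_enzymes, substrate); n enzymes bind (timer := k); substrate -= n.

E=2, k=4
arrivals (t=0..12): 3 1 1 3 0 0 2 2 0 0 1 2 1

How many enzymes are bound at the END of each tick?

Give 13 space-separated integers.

Answer: 2 2 2 2 2 2 2 2 2 2 2 2 2

Derivation:
t=0: arr=3 -> substrate=1 bound=2 product=0
t=1: arr=1 -> substrate=2 bound=2 product=0
t=2: arr=1 -> substrate=3 bound=2 product=0
t=3: arr=3 -> substrate=6 bound=2 product=0
t=4: arr=0 -> substrate=4 bound=2 product=2
t=5: arr=0 -> substrate=4 bound=2 product=2
t=6: arr=2 -> substrate=6 bound=2 product=2
t=7: arr=2 -> substrate=8 bound=2 product=2
t=8: arr=0 -> substrate=6 bound=2 product=4
t=9: arr=0 -> substrate=6 bound=2 product=4
t=10: arr=1 -> substrate=7 bound=2 product=4
t=11: arr=2 -> substrate=9 bound=2 product=4
t=12: arr=1 -> substrate=8 bound=2 product=6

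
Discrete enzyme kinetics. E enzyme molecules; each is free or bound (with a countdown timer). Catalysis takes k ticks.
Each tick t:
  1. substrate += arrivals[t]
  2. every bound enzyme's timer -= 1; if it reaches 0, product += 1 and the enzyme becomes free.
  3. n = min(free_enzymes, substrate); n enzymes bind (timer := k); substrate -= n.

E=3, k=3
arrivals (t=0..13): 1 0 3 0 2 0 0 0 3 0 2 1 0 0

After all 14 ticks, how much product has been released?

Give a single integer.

Answer: 9

Derivation:
t=0: arr=1 -> substrate=0 bound=1 product=0
t=1: arr=0 -> substrate=0 bound=1 product=0
t=2: arr=3 -> substrate=1 bound=3 product=0
t=3: arr=0 -> substrate=0 bound=3 product=1
t=4: arr=2 -> substrate=2 bound=3 product=1
t=5: arr=0 -> substrate=0 bound=3 product=3
t=6: arr=0 -> substrate=0 bound=2 product=4
t=7: arr=0 -> substrate=0 bound=2 product=4
t=8: arr=3 -> substrate=0 bound=3 product=6
t=9: arr=0 -> substrate=0 bound=3 product=6
t=10: arr=2 -> substrate=2 bound=3 product=6
t=11: arr=1 -> substrate=0 bound=3 product=9
t=12: arr=0 -> substrate=0 bound=3 product=9
t=13: arr=0 -> substrate=0 bound=3 product=9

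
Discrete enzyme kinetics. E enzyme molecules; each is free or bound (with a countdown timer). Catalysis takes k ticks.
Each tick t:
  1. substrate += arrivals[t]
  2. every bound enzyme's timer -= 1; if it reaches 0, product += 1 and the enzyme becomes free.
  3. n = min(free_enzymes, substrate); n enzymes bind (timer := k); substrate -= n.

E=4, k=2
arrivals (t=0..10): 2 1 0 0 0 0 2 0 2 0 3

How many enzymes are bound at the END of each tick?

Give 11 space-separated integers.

Answer: 2 3 1 0 0 0 2 2 2 2 3

Derivation:
t=0: arr=2 -> substrate=0 bound=2 product=0
t=1: arr=1 -> substrate=0 bound=3 product=0
t=2: arr=0 -> substrate=0 bound=1 product=2
t=3: arr=0 -> substrate=0 bound=0 product=3
t=4: arr=0 -> substrate=0 bound=0 product=3
t=5: arr=0 -> substrate=0 bound=0 product=3
t=6: arr=2 -> substrate=0 bound=2 product=3
t=7: arr=0 -> substrate=0 bound=2 product=3
t=8: arr=2 -> substrate=0 bound=2 product=5
t=9: arr=0 -> substrate=0 bound=2 product=5
t=10: arr=3 -> substrate=0 bound=3 product=7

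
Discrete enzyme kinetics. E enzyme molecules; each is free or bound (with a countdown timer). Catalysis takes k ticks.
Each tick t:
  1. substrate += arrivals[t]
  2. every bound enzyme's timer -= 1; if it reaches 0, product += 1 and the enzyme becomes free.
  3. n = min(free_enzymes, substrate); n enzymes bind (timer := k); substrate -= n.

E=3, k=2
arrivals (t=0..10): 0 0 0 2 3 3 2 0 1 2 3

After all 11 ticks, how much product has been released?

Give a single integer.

Answer: 9

Derivation:
t=0: arr=0 -> substrate=0 bound=0 product=0
t=1: arr=0 -> substrate=0 bound=0 product=0
t=2: arr=0 -> substrate=0 bound=0 product=0
t=3: arr=2 -> substrate=0 bound=2 product=0
t=4: arr=3 -> substrate=2 bound=3 product=0
t=5: arr=3 -> substrate=3 bound=3 product=2
t=6: arr=2 -> substrate=4 bound=3 product=3
t=7: arr=0 -> substrate=2 bound=3 product=5
t=8: arr=1 -> substrate=2 bound=3 product=6
t=9: arr=2 -> substrate=2 bound=3 product=8
t=10: arr=3 -> substrate=4 bound=3 product=9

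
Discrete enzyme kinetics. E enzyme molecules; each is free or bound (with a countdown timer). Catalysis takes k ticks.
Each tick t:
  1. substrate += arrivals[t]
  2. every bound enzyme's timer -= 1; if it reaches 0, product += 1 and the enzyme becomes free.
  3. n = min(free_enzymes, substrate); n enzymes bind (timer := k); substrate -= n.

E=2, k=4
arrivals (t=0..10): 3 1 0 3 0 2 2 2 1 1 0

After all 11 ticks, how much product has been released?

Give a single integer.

Answer: 4

Derivation:
t=0: arr=3 -> substrate=1 bound=2 product=0
t=1: arr=1 -> substrate=2 bound=2 product=0
t=2: arr=0 -> substrate=2 bound=2 product=0
t=3: arr=3 -> substrate=5 bound=2 product=0
t=4: arr=0 -> substrate=3 bound=2 product=2
t=5: arr=2 -> substrate=5 bound=2 product=2
t=6: arr=2 -> substrate=7 bound=2 product=2
t=7: arr=2 -> substrate=9 bound=2 product=2
t=8: arr=1 -> substrate=8 bound=2 product=4
t=9: arr=1 -> substrate=9 bound=2 product=4
t=10: arr=0 -> substrate=9 bound=2 product=4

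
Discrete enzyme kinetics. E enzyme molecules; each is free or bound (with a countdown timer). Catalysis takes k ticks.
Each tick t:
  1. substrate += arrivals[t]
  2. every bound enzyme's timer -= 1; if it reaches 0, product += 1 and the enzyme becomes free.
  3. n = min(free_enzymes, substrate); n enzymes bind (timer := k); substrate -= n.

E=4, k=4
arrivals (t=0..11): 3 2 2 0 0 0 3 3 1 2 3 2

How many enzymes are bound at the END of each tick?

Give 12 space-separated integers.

Answer: 3 4 4 4 4 3 4 4 4 4 4 4

Derivation:
t=0: arr=3 -> substrate=0 bound=3 product=0
t=1: arr=2 -> substrate=1 bound=4 product=0
t=2: arr=2 -> substrate=3 bound=4 product=0
t=3: arr=0 -> substrate=3 bound=4 product=0
t=4: arr=0 -> substrate=0 bound=4 product=3
t=5: arr=0 -> substrate=0 bound=3 product=4
t=6: arr=3 -> substrate=2 bound=4 product=4
t=7: arr=3 -> substrate=5 bound=4 product=4
t=8: arr=1 -> substrate=3 bound=4 product=7
t=9: arr=2 -> substrate=5 bound=4 product=7
t=10: arr=3 -> substrate=7 bound=4 product=8
t=11: arr=2 -> substrate=9 bound=4 product=8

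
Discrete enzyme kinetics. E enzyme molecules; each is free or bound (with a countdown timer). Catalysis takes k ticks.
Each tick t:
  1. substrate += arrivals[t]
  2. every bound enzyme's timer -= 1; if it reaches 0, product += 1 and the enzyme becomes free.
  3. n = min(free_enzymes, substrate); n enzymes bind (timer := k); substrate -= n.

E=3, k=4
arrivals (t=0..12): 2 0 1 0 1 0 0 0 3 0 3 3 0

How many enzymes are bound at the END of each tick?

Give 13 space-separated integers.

Answer: 2 2 3 3 2 2 1 1 3 3 3 3 3

Derivation:
t=0: arr=2 -> substrate=0 bound=2 product=0
t=1: arr=0 -> substrate=0 bound=2 product=0
t=2: arr=1 -> substrate=0 bound=3 product=0
t=3: arr=0 -> substrate=0 bound=3 product=0
t=4: arr=1 -> substrate=0 bound=2 product=2
t=5: arr=0 -> substrate=0 bound=2 product=2
t=6: arr=0 -> substrate=0 bound=1 product=3
t=7: arr=0 -> substrate=0 bound=1 product=3
t=8: arr=3 -> substrate=0 bound=3 product=4
t=9: arr=0 -> substrate=0 bound=3 product=4
t=10: arr=3 -> substrate=3 bound=3 product=4
t=11: arr=3 -> substrate=6 bound=3 product=4
t=12: arr=0 -> substrate=3 bound=3 product=7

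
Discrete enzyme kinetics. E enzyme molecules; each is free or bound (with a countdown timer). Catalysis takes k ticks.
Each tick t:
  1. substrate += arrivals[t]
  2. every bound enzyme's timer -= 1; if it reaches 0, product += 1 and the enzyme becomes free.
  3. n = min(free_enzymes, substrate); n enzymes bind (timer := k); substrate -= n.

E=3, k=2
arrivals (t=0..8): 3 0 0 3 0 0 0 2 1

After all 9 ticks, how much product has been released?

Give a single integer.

t=0: arr=3 -> substrate=0 bound=3 product=0
t=1: arr=0 -> substrate=0 bound=3 product=0
t=2: arr=0 -> substrate=0 bound=0 product=3
t=3: arr=3 -> substrate=0 bound=3 product=3
t=4: arr=0 -> substrate=0 bound=3 product=3
t=5: arr=0 -> substrate=0 bound=0 product=6
t=6: arr=0 -> substrate=0 bound=0 product=6
t=7: arr=2 -> substrate=0 bound=2 product=6
t=8: arr=1 -> substrate=0 bound=3 product=6

Answer: 6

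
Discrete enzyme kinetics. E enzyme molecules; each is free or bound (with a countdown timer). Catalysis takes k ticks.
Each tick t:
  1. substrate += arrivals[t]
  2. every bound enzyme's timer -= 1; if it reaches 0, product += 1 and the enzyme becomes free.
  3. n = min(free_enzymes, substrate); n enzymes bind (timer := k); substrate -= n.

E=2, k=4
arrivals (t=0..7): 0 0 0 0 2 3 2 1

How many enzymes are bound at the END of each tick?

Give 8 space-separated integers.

Answer: 0 0 0 0 2 2 2 2

Derivation:
t=0: arr=0 -> substrate=0 bound=0 product=0
t=1: arr=0 -> substrate=0 bound=0 product=0
t=2: arr=0 -> substrate=0 bound=0 product=0
t=3: arr=0 -> substrate=0 bound=0 product=0
t=4: arr=2 -> substrate=0 bound=2 product=0
t=5: arr=3 -> substrate=3 bound=2 product=0
t=6: arr=2 -> substrate=5 bound=2 product=0
t=7: arr=1 -> substrate=6 bound=2 product=0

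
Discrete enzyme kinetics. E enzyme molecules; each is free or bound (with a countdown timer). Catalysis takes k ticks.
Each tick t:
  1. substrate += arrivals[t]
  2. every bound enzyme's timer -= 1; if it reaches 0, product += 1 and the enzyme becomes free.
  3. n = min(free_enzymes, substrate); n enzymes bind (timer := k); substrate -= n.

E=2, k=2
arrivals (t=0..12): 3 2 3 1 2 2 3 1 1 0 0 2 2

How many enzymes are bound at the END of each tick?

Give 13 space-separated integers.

t=0: arr=3 -> substrate=1 bound=2 product=0
t=1: arr=2 -> substrate=3 bound=2 product=0
t=2: arr=3 -> substrate=4 bound=2 product=2
t=3: arr=1 -> substrate=5 bound=2 product=2
t=4: arr=2 -> substrate=5 bound=2 product=4
t=5: arr=2 -> substrate=7 bound=2 product=4
t=6: arr=3 -> substrate=8 bound=2 product=6
t=7: arr=1 -> substrate=9 bound=2 product=6
t=8: arr=1 -> substrate=8 bound=2 product=8
t=9: arr=0 -> substrate=8 bound=2 product=8
t=10: arr=0 -> substrate=6 bound=2 product=10
t=11: arr=2 -> substrate=8 bound=2 product=10
t=12: arr=2 -> substrate=8 bound=2 product=12

Answer: 2 2 2 2 2 2 2 2 2 2 2 2 2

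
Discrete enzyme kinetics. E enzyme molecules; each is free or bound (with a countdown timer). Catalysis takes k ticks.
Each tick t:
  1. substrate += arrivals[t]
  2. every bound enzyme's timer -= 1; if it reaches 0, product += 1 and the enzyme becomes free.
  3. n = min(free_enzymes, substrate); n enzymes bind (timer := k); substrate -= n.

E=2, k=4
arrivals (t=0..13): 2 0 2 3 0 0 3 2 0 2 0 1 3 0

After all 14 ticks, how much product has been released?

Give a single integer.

Answer: 6

Derivation:
t=0: arr=2 -> substrate=0 bound=2 product=0
t=1: arr=0 -> substrate=0 bound=2 product=0
t=2: arr=2 -> substrate=2 bound=2 product=0
t=3: arr=3 -> substrate=5 bound=2 product=0
t=4: arr=0 -> substrate=3 bound=2 product=2
t=5: arr=0 -> substrate=3 bound=2 product=2
t=6: arr=3 -> substrate=6 bound=2 product=2
t=7: arr=2 -> substrate=8 bound=2 product=2
t=8: arr=0 -> substrate=6 bound=2 product=4
t=9: arr=2 -> substrate=8 bound=2 product=4
t=10: arr=0 -> substrate=8 bound=2 product=4
t=11: arr=1 -> substrate=9 bound=2 product=4
t=12: arr=3 -> substrate=10 bound=2 product=6
t=13: arr=0 -> substrate=10 bound=2 product=6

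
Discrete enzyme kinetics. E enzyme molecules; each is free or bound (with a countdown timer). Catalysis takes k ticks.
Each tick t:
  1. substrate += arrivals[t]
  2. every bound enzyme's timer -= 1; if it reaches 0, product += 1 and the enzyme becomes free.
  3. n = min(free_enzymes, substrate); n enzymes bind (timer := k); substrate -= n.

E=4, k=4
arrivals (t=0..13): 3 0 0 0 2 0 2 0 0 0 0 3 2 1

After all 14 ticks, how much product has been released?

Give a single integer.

Answer: 7

Derivation:
t=0: arr=3 -> substrate=0 bound=3 product=0
t=1: arr=0 -> substrate=0 bound=3 product=0
t=2: arr=0 -> substrate=0 bound=3 product=0
t=3: arr=0 -> substrate=0 bound=3 product=0
t=4: arr=2 -> substrate=0 bound=2 product=3
t=5: arr=0 -> substrate=0 bound=2 product=3
t=6: arr=2 -> substrate=0 bound=4 product=3
t=7: arr=0 -> substrate=0 bound=4 product=3
t=8: arr=0 -> substrate=0 bound=2 product=5
t=9: arr=0 -> substrate=0 bound=2 product=5
t=10: arr=0 -> substrate=0 bound=0 product=7
t=11: arr=3 -> substrate=0 bound=3 product=7
t=12: arr=2 -> substrate=1 bound=4 product=7
t=13: arr=1 -> substrate=2 bound=4 product=7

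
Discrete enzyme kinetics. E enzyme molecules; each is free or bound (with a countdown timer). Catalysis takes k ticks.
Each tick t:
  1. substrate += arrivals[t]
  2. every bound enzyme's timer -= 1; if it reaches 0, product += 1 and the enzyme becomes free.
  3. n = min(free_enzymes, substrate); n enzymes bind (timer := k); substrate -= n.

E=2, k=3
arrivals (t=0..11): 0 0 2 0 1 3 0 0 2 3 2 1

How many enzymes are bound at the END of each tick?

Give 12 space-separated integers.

t=0: arr=0 -> substrate=0 bound=0 product=0
t=1: arr=0 -> substrate=0 bound=0 product=0
t=2: arr=2 -> substrate=0 bound=2 product=0
t=3: arr=0 -> substrate=0 bound=2 product=0
t=4: arr=1 -> substrate=1 bound=2 product=0
t=5: arr=3 -> substrate=2 bound=2 product=2
t=6: arr=0 -> substrate=2 bound=2 product=2
t=7: arr=0 -> substrate=2 bound=2 product=2
t=8: arr=2 -> substrate=2 bound=2 product=4
t=9: arr=3 -> substrate=5 bound=2 product=4
t=10: arr=2 -> substrate=7 bound=2 product=4
t=11: arr=1 -> substrate=6 bound=2 product=6

Answer: 0 0 2 2 2 2 2 2 2 2 2 2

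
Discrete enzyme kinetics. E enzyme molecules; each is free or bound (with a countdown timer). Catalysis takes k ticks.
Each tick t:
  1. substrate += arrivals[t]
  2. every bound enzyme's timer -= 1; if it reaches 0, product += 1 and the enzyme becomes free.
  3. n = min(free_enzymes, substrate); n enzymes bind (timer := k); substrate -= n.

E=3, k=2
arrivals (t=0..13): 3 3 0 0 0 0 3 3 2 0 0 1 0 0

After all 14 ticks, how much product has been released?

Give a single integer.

t=0: arr=3 -> substrate=0 bound=3 product=0
t=1: arr=3 -> substrate=3 bound=3 product=0
t=2: arr=0 -> substrate=0 bound=3 product=3
t=3: arr=0 -> substrate=0 bound=3 product=3
t=4: arr=0 -> substrate=0 bound=0 product=6
t=5: arr=0 -> substrate=0 bound=0 product=6
t=6: arr=3 -> substrate=0 bound=3 product=6
t=7: arr=3 -> substrate=3 bound=3 product=6
t=8: arr=2 -> substrate=2 bound=3 product=9
t=9: arr=0 -> substrate=2 bound=3 product=9
t=10: arr=0 -> substrate=0 bound=2 product=12
t=11: arr=1 -> substrate=0 bound=3 product=12
t=12: arr=0 -> substrate=0 bound=1 product=14
t=13: arr=0 -> substrate=0 bound=0 product=15

Answer: 15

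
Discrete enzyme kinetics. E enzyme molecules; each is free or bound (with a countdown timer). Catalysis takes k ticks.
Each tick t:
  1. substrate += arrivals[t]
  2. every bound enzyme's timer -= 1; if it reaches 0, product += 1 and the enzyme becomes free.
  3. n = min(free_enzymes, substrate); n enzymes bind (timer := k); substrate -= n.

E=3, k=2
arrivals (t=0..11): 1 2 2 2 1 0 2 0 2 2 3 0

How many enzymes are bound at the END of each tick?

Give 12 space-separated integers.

t=0: arr=1 -> substrate=0 bound=1 product=0
t=1: arr=2 -> substrate=0 bound=3 product=0
t=2: arr=2 -> substrate=1 bound=3 product=1
t=3: arr=2 -> substrate=1 bound=3 product=3
t=4: arr=1 -> substrate=1 bound=3 product=4
t=5: arr=0 -> substrate=0 bound=2 product=6
t=6: arr=2 -> substrate=0 bound=3 product=7
t=7: arr=0 -> substrate=0 bound=2 product=8
t=8: arr=2 -> substrate=0 bound=2 product=10
t=9: arr=2 -> substrate=1 bound=3 product=10
t=10: arr=3 -> substrate=2 bound=3 product=12
t=11: arr=0 -> substrate=1 bound=3 product=13

Answer: 1 3 3 3 3 2 3 2 2 3 3 3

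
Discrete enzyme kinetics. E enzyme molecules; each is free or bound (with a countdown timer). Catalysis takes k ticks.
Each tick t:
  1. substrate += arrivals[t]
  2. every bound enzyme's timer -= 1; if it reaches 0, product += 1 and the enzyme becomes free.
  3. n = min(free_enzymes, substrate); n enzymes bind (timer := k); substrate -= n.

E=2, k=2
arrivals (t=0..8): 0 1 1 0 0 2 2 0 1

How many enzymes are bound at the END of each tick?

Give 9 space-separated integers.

Answer: 0 1 2 1 0 2 2 2 2

Derivation:
t=0: arr=0 -> substrate=0 bound=0 product=0
t=1: arr=1 -> substrate=0 bound=1 product=0
t=2: arr=1 -> substrate=0 bound=2 product=0
t=3: arr=0 -> substrate=0 bound=1 product=1
t=4: arr=0 -> substrate=0 bound=0 product=2
t=5: arr=2 -> substrate=0 bound=2 product=2
t=6: arr=2 -> substrate=2 bound=2 product=2
t=7: arr=0 -> substrate=0 bound=2 product=4
t=8: arr=1 -> substrate=1 bound=2 product=4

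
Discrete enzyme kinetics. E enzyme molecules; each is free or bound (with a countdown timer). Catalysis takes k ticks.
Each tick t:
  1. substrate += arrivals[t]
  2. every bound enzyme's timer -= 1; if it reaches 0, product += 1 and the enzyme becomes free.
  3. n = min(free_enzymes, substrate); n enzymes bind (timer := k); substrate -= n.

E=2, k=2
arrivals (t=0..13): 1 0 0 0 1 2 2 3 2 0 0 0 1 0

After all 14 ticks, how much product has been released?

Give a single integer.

Answer: 9

Derivation:
t=0: arr=1 -> substrate=0 bound=1 product=0
t=1: arr=0 -> substrate=0 bound=1 product=0
t=2: arr=0 -> substrate=0 bound=0 product=1
t=3: arr=0 -> substrate=0 bound=0 product=1
t=4: arr=1 -> substrate=0 bound=1 product=1
t=5: arr=2 -> substrate=1 bound=2 product=1
t=6: arr=2 -> substrate=2 bound=2 product=2
t=7: arr=3 -> substrate=4 bound=2 product=3
t=8: arr=2 -> substrate=5 bound=2 product=4
t=9: arr=0 -> substrate=4 bound=2 product=5
t=10: arr=0 -> substrate=3 bound=2 product=6
t=11: arr=0 -> substrate=2 bound=2 product=7
t=12: arr=1 -> substrate=2 bound=2 product=8
t=13: arr=0 -> substrate=1 bound=2 product=9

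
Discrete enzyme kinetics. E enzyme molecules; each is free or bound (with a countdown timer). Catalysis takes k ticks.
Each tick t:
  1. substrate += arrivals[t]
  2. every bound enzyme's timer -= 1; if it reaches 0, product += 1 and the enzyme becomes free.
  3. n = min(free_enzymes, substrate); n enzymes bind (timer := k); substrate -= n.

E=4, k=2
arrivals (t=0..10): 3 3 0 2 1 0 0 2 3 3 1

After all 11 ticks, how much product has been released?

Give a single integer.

t=0: arr=3 -> substrate=0 bound=3 product=0
t=1: arr=3 -> substrate=2 bound=4 product=0
t=2: arr=0 -> substrate=0 bound=3 product=3
t=3: arr=2 -> substrate=0 bound=4 product=4
t=4: arr=1 -> substrate=0 bound=3 product=6
t=5: arr=0 -> substrate=0 bound=1 product=8
t=6: arr=0 -> substrate=0 bound=0 product=9
t=7: arr=2 -> substrate=0 bound=2 product=9
t=8: arr=3 -> substrate=1 bound=4 product=9
t=9: arr=3 -> substrate=2 bound=4 product=11
t=10: arr=1 -> substrate=1 bound=4 product=13

Answer: 13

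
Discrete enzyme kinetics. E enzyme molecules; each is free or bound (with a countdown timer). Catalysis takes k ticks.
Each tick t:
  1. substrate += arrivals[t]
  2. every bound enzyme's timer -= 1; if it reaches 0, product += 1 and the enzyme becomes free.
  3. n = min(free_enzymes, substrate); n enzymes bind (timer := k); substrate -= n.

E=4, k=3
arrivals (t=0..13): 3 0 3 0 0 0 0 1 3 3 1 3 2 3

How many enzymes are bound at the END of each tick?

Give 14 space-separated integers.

t=0: arr=3 -> substrate=0 bound=3 product=0
t=1: arr=0 -> substrate=0 bound=3 product=0
t=2: arr=3 -> substrate=2 bound=4 product=0
t=3: arr=0 -> substrate=0 bound=3 product=3
t=4: arr=0 -> substrate=0 bound=3 product=3
t=5: arr=0 -> substrate=0 bound=2 product=4
t=6: arr=0 -> substrate=0 bound=0 product=6
t=7: arr=1 -> substrate=0 bound=1 product=6
t=8: arr=3 -> substrate=0 bound=4 product=6
t=9: arr=3 -> substrate=3 bound=4 product=6
t=10: arr=1 -> substrate=3 bound=4 product=7
t=11: arr=3 -> substrate=3 bound=4 product=10
t=12: arr=2 -> substrate=5 bound=4 product=10
t=13: arr=3 -> substrate=7 bound=4 product=11

Answer: 3 3 4 3 3 2 0 1 4 4 4 4 4 4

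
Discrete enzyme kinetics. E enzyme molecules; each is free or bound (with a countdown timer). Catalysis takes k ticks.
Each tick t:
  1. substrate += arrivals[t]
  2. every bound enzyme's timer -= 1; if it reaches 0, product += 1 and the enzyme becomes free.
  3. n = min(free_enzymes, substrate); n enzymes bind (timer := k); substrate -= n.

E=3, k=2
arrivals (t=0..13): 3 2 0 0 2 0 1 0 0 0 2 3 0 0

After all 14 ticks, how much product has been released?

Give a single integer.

Answer: 11

Derivation:
t=0: arr=3 -> substrate=0 bound=3 product=0
t=1: arr=2 -> substrate=2 bound=3 product=0
t=2: arr=0 -> substrate=0 bound=2 product=3
t=3: arr=0 -> substrate=0 bound=2 product=3
t=4: arr=2 -> substrate=0 bound=2 product=5
t=5: arr=0 -> substrate=0 bound=2 product=5
t=6: arr=1 -> substrate=0 bound=1 product=7
t=7: arr=0 -> substrate=0 bound=1 product=7
t=8: arr=0 -> substrate=0 bound=0 product=8
t=9: arr=0 -> substrate=0 bound=0 product=8
t=10: arr=2 -> substrate=0 bound=2 product=8
t=11: arr=3 -> substrate=2 bound=3 product=8
t=12: arr=0 -> substrate=0 bound=3 product=10
t=13: arr=0 -> substrate=0 bound=2 product=11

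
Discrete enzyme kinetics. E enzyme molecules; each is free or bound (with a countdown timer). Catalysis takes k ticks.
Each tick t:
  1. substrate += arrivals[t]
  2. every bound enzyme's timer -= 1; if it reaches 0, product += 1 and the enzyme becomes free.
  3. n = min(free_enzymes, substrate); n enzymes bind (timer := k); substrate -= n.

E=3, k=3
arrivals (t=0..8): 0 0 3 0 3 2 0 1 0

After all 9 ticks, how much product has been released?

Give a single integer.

Answer: 6

Derivation:
t=0: arr=0 -> substrate=0 bound=0 product=0
t=1: arr=0 -> substrate=0 bound=0 product=0
t=2: arr=3 -> substrate=0 bound=3 product=0
t=3: arr=0 -> substrate=0 bound=3 product=0
t=4: arr=3 -> substrate=3 bound=3 product=0
t=5: arr=2 -> substrate=2 bound=3 product=3
t=6: arr=0 -> substrate=2 bound=3 product=3
t=7: arr=1 -> substrate=3 bound=3 product=3
t=8: arr=0 -> substrate=0 bound=3 product=6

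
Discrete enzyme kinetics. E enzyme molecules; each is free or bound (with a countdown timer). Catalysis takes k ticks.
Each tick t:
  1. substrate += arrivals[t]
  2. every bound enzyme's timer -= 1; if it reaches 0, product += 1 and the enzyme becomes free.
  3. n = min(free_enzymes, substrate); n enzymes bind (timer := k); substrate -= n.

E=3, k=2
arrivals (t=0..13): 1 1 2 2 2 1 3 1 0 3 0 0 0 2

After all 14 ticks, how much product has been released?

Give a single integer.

t=0: arr=1 -> substrate=0 bound=1 product=0
t=1: arr=1 -> substrate=0 bound=2 product=0
t=2: arr=2 -> substrate=0 bound=3 product=1
t=3: arr=2 -> substrate=1 bound=3 product=2
t=4: arr=2 -> substrate=1 bound=3 product=4
t=5: arr=1 -> substrate=1 bound=3 product=5
t=6: arr=3 -> substrate=2 bound=3 product=7
t=7: arr=1 -> substrate=2 bound=3 product=8
t=8: arr=0 -> substrate=0 bound=3 product=10
t=9: arr=3 -> substrate=2 bound=3 product=11
t=10: arr=0 -> substrate=0 bound=3 product=13
t=11: arr=0 -> substrate=0 bound=2 product=14
t=12: arr=0 -> substrate=0 bound=0 product=16
t=13: arr=2 -> substrate=0 bound=2 product=16

Answer: 16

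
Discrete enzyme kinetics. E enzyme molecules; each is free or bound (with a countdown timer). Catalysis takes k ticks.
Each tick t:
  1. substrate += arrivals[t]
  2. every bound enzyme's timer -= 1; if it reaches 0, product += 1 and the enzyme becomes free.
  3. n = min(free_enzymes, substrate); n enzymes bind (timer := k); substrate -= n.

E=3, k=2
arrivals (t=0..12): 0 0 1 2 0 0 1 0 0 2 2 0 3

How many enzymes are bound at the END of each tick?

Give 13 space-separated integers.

t=0: arr=0 -> substrate=0 bound=0 product=0
t=1: arr=0 -> substrate=0 bound=0 product=0
t=2: arr=1 -> substrate=0 bound=1 product=0
t=3: arr=2 -> substrate=0 bound=3 product=0
t=4: arr=0 -> substrate=0 bound=2 product=1
t=5: arr=0 -> substrate=0 bound=0 product=3
t=6: arr=1 -> substrate=0 bound=1 product=3
t=7: arr=0 -> substrate=0 bound=1 product=3
t=8: arr=0 -> substrate=0 bound=0 product=4
t=9: arr=2 -> substrate=0 bound=2 product=4
t=10: arr=2 -> substrate=1 bound=3 product=4
t=11: arr=0 -> substrate=0 bound=2 product=6
t=12: arr=3 -> substrate=1 bound=3 product=7

Answer: 0 0 1 3 2 0 1 1 0 2 3 2 3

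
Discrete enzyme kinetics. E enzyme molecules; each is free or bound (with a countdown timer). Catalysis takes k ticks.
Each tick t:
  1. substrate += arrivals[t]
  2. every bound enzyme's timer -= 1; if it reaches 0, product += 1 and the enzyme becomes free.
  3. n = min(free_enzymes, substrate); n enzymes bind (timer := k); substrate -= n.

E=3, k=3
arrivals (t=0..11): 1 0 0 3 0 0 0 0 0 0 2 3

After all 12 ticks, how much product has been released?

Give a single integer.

Answer: 4

Derivation:
t=0: arr=1 -> substrate=0 bound=1 product=0
t=1: arr=0 -> substrate=0 bound=1 product=0
t=2: arr=0 -> substrate=0 bound=1 product=0
t=3: arr=3 -> substrate=0 bound=3 product=1
t=4: arr=0 -> substrate=0 bound=3 product=1
t=5: arr=0 -> substrate=0 bound=3 product=1
t=6: arr=0 -> substrate=0 bound=0 product=4
t=7: arr=0 -> substrate=0 bound=0 product=4
t=8: arr=0 -> substrate=0 bound=0 product=4
t=9: arr=0 -> substrate=0 bound=0 product=4
t=10: arr=2 -> substrate=0 bound=2 product=4
t=11: arr=3 -> substrate=2 bound=3 product=4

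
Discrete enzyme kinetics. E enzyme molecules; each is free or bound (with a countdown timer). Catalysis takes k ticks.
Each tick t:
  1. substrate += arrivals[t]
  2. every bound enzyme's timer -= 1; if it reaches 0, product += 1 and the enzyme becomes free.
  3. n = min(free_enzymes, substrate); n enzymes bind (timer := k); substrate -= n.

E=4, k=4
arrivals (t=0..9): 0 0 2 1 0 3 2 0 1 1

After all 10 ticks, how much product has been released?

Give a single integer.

Answer: 4

Derivation:
t=0: arr=0 -> substrate=0 bound=0 product=0
t=1: arr=0 -> substrate=0 bound=0 product=0
t=2: arr=2 -> substrate=0 bound=2 product=0
t=3: arr=1 -> substrate=0 bound=3 product=0
t=4: arr=0 -> substrate=0 bound=3 product=0
t=5: arr=3 -> substrate=2 bound=4 product=0
t=6: arr=2 -> substrate=2 bound=4 product=2
t=7: arr=0 -> substrate=1 bound=4 product=3
t=8: arr=1 -> substrate=2 bound=4 product=3
t=9: arr=1 -> substrate=2 bound=4 product=4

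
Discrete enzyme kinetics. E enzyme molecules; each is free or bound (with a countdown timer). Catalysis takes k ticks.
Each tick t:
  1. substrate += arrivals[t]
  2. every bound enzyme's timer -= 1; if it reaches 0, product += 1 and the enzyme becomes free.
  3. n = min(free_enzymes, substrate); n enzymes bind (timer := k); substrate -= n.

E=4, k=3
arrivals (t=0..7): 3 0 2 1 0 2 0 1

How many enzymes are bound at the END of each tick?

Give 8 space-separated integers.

t=0: arr=3 -> substrate=0 bound=3 product=0
t=1: arr=0 -> substrate=0 bound=3 product=0
t=2: arr=2 -> substrate=1 bound=4 product=0
t=3: arr=1 -> substrate=0 bound=3 product=3
t=4: arr=0 -> substrate=0 bound=3 product=3
t=5: arr=2 -> substrate=0 bound=4 product=4
t=6: arr=0 -> substrate=0 bound=2 product=6
t=7: arr=1 -> substrate=0 bound=3 product=6

Answer: 3 3 4 3 3 4 2 3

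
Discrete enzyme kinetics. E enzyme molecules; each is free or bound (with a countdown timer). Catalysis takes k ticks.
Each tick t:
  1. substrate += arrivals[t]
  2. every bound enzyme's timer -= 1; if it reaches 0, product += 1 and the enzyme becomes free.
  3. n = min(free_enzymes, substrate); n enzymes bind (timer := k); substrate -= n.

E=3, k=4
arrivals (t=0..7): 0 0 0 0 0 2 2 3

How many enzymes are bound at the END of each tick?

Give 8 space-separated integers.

Answer: 0 0 0 0 0 2 3 3

Derivation:
t=0: arr=0 -> substrate=0 bound=0 product=0
t=1: arr=0 -> substrate=0 bound=0 product=0
t=2: arr=0 -> substrate=0 bound=0 product=0
t=3: arr=0 -> substrate=0 bound=0 product=0
t=4: arr=0 -> substrate=0 bound=0 product=0
t=5: arr=2 -> substrate=0 bound=2 product=0
t=6: arr=2 -> substrate=1 bound=3 product=0
t=7: arr=3 -> substrate=4 bound=3 product=0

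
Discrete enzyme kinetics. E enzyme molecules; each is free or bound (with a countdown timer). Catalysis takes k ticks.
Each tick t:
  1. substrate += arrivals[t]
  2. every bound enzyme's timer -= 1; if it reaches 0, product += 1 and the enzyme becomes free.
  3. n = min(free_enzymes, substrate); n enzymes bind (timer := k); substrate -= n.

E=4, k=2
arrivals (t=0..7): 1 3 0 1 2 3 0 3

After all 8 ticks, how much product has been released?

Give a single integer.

t=0: arr=1 -> substrate=0 bound=1 product=0
t=1: arr=3 -> substrate=0 bound=4 product=0
t=2: arr=0 -> substrate=0 bound=3 product=1
t=3: arr=1 -> substrate=0 bound=1 product=4
t=4: arr=2 -> substrate=0 bound=3 product=4
t=5: arr=3 -> substrate=1 bound=4 product=5
t=6: arr=0 -> substrate=0 bound=3 product=7
t=7: arr=3 -> substrate=0 bound=4 product=9

Answer: 9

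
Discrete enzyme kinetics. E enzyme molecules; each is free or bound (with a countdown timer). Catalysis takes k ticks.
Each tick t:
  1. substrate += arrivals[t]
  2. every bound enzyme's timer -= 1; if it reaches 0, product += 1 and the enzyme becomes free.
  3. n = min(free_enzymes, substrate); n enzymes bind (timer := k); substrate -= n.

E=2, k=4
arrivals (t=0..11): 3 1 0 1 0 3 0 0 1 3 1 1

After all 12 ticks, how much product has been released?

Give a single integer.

t=0: arr=3 -> substrate=1 bound=2 product=0
t=1: arr=1 -> substrate=2 bound=2 product=0
t=2: arr=0 -> substrate=2 bound=2 product=0
t=3: arr=1 -> substrate=3 bound=2 product=0
t=4: arr=0 -> substrate=1 bound=2 product=2
t=5: arr=3 -> substrate=4 bound=2 product=2
t=6: arr=0 -> substrate=4 bound=2 product=2
t=7: arr=0 -> substrate=4 bound=2 product=2
t=8: arr=1 -> substrate=3 bound=2 product=4
t=9: arr=3 -> substrate=6 bound=2 product=4
t=10: arr=1 -> substrate=7 bound=2 product=4
t=11: arr=1 -> substrate=8 bound=2 product=4

Answer: 4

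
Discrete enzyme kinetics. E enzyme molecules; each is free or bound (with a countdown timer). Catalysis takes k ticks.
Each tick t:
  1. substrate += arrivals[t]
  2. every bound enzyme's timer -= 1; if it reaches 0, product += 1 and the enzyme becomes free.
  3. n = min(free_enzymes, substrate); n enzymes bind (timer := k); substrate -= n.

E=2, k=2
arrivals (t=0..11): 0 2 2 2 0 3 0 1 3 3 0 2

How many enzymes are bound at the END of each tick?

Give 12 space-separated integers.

t=0: arr=0 -> substrate=0 bound=0 product=0
t=1: arr=2 -> substrate=0 bound=2 product=0
t=2: arr=2 -> substrate=2 bound=2 product=0
t=3: arr=2 -> substrate=2 bound=2 product=2
t=4: arr=0 -> substrate=2 bound=2 product=2
t=5: arr=3 -> substrate=3 bound=2 product=4
t=6: arr=0 -> substrate=3 bound=2 product=4
t=7: arr=1 -> substrate=2 bound=2 product=6
t=8: arr=3 -> substrate=5 bound=2 product=6
t=9: arr=3 -> substrate=6 bound=2 product=8
t=10: arr=0 -> substrate=6 bound=2 product=8
t=11: arr=2 -> substrate=6 bound=2 product=10

Answer: 0 2 2 2 2 2 2 2 2 2 2 2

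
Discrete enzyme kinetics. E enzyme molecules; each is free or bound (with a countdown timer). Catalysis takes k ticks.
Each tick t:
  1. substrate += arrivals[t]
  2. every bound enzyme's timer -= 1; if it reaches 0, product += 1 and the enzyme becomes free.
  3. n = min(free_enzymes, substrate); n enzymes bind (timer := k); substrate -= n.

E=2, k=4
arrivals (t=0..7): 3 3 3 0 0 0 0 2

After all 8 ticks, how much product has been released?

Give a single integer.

Answer: 2

Derivation:
t=0: arr=3 -> substrate=1 bound=2 product=0
t=1: arr=3 -> substrate=4 bound=2 product=0
t=2: arr=3 -> substrate=7 bound=2 product=0
t=3: arr=0 -> substrate=7 bound=2 product=0
t=4: arr=0 -> substrate=5 bound=2 product=2
t=5: arr=0 -> substrate=5 bound=2 product=2
t=6: arr=0 -> substrate=5 bound=2 product=2
t=7: arr=2 -> substrate=7 bound=2 product=2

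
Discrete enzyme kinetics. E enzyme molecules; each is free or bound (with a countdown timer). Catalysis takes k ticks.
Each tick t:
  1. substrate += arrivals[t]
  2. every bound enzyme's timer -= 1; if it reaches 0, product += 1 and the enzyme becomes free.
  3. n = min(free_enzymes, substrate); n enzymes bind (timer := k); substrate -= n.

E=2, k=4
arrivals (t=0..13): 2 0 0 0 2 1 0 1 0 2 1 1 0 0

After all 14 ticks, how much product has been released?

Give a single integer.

Answer: 6

Derivation:
t=0: arr=2 -> substrate=0 bound=2 product=0
t=1: arr=0 -> substrate=0 bound=2 product=0
t=2: arr=0 -> substrate=0 bound=2 product=0
t=3: arr=0 -> substrate=0 bound=2 product=0
t=4: arr=2 -> substrate=0 bound=2 product=2
t=5: arr=1 -> substrate=1 bound=2 product=2
t=6: arr=0 -> substrate=1 bound=2 product=2
t=7: arr=1 -> substrate=2 bound=2 product=2
t=8: arr=0 -> substrate=0 bound=2 product=4
t=9: arr=2 -> substrate=2 bound=2 product=4
t=10: arr=1 -> substrate=3 bound=2 product=4
t=11: arr=1 -> substrate=4 bound=2 product=4
t=12: arr=0 -> substrate=2 bound=2 product=6
t=13: arr=0 -> substrate=2 bound=2 product=6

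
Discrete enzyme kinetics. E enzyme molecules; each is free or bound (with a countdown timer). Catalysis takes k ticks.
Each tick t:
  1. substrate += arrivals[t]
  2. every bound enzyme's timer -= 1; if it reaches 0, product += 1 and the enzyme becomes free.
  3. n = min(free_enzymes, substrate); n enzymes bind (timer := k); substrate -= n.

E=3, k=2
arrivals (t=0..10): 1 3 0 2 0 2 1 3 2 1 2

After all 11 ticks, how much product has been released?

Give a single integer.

Answer: 12

Derivation:
t=0: arr=1 -> substrate=0 bound=1 product=0
t=1: arr=3 -> substrate=1 bound=3 product=0
t=2: arr=0 -> substrate=0 bound=3 product=1
t=3: arr=2 -> substrate=0 bound=3 product=3
t=4: arr=0 -> substrate=0 bound=2 product=4
t=5: arr=2 -> substrate=0 bound=2 product=6
t=6: arr=1 -> substrate=0 bound=3 product=6
t=7: arr=3 -> substrate=1 bound=3 product=8
t=8: arr=2 -> substrate=2 bound=3 product=9
t=9: arr=1 -> substrate=1 bound=3 product=11
t=10: arr=2 -> substrate=2 bound=3 product=12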